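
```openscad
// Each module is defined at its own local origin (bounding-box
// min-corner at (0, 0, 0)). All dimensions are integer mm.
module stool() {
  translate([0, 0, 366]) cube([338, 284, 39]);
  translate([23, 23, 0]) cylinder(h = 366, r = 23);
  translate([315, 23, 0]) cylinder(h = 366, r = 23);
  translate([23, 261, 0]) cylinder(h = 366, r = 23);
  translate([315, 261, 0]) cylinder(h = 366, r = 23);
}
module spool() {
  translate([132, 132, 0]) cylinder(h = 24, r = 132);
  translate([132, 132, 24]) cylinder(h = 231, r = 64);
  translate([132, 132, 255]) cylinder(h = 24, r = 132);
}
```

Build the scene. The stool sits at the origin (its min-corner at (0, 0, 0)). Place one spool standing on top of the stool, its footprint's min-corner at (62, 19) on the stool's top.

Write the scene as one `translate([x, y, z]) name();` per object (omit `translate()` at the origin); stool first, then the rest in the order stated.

stool();
translate([62, 19, 405]) spool();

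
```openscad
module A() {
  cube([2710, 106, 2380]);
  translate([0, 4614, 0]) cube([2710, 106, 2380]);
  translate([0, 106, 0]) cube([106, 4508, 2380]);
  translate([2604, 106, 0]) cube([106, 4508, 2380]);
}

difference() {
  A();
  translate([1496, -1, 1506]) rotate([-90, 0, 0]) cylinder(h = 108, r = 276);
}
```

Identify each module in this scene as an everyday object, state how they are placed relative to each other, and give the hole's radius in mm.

A is a house frame. The house frame has a circular hole through its front wall. The hole's radius is 276 mm.

The subtracted cylinder has r = 276 mm.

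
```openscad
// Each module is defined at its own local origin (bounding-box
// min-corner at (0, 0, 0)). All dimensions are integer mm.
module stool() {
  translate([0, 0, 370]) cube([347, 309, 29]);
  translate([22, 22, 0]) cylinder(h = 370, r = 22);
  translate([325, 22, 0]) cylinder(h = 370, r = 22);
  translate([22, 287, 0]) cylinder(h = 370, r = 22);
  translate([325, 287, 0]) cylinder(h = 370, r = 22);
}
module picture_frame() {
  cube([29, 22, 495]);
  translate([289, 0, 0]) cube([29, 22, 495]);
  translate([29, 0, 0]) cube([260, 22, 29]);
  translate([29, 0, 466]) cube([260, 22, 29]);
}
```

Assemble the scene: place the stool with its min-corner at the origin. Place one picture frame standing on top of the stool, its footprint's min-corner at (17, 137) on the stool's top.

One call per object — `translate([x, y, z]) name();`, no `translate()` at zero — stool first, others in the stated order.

stool();
translate([17, 137, 399]) picture_frame();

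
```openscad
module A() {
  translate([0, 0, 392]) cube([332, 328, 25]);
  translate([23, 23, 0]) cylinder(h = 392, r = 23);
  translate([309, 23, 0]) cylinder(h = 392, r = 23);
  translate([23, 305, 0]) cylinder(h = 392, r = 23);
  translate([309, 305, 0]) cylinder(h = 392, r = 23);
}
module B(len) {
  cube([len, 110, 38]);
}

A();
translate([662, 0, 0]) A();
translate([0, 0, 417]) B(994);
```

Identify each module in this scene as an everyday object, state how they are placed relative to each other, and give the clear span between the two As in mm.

Second stool starts at x = 662; first ends at x = 332; clear span = 662 − 332 = 330 mm.

A is a stool. B is a beam. A beam spans the tops of two stools. The clear span between the two stools is 330 mm.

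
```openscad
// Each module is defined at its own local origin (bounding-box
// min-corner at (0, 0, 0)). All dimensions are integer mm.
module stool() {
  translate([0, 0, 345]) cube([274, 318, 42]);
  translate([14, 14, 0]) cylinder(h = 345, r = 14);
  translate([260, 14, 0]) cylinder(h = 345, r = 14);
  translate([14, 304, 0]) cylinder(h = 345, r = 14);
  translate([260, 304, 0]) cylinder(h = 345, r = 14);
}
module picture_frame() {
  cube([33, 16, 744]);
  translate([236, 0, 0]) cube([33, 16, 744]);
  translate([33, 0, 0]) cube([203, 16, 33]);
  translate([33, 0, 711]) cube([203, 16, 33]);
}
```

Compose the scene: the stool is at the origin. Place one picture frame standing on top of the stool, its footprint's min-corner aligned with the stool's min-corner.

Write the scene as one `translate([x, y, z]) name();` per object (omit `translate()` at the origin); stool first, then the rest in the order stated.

stool();
translate([0, 0, 387]) picture_frame();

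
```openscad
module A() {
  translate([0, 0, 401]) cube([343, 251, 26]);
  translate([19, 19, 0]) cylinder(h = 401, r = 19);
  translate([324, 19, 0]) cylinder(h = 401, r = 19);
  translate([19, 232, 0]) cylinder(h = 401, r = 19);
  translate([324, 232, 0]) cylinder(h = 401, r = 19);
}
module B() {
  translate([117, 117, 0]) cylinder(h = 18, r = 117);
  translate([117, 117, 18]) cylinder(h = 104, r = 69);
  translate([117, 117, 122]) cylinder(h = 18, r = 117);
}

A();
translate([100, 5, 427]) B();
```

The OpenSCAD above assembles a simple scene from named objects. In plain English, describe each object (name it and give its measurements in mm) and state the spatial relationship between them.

A is a simple wooden stool: a rectangular seat 343 mm (x) by 251 mm (y), 26 mm thick, top face at z = 427 mm, on four round legs, each 38 mm in diameter. The legs rest on z = 0, each leg's axis is inset half a diameter from the nearest pair of seat edges (so the leg's bounding box is flush with the corner).

B is a spool: two coaxial disc flanges of radius 117 mm and thickness 18 mm, joined by a core cylinder of radius 69 mm and height 104 mm. The lower flange rests on z = 0 and the three cylinders share a vertical axis.

The spool is on top of the stool.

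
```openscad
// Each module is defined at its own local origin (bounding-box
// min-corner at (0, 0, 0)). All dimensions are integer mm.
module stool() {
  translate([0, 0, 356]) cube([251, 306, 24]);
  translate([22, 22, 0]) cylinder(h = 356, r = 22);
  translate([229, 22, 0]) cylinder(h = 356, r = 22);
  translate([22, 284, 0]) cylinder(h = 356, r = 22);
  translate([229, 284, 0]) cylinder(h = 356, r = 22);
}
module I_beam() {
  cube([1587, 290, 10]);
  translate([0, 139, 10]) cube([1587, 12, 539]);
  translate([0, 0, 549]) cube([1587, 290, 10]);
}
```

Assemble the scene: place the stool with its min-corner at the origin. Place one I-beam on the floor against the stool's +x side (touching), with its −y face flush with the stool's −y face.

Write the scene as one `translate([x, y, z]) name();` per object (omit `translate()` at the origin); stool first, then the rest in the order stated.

stool();
translate([251, 0, 0]) I_beam();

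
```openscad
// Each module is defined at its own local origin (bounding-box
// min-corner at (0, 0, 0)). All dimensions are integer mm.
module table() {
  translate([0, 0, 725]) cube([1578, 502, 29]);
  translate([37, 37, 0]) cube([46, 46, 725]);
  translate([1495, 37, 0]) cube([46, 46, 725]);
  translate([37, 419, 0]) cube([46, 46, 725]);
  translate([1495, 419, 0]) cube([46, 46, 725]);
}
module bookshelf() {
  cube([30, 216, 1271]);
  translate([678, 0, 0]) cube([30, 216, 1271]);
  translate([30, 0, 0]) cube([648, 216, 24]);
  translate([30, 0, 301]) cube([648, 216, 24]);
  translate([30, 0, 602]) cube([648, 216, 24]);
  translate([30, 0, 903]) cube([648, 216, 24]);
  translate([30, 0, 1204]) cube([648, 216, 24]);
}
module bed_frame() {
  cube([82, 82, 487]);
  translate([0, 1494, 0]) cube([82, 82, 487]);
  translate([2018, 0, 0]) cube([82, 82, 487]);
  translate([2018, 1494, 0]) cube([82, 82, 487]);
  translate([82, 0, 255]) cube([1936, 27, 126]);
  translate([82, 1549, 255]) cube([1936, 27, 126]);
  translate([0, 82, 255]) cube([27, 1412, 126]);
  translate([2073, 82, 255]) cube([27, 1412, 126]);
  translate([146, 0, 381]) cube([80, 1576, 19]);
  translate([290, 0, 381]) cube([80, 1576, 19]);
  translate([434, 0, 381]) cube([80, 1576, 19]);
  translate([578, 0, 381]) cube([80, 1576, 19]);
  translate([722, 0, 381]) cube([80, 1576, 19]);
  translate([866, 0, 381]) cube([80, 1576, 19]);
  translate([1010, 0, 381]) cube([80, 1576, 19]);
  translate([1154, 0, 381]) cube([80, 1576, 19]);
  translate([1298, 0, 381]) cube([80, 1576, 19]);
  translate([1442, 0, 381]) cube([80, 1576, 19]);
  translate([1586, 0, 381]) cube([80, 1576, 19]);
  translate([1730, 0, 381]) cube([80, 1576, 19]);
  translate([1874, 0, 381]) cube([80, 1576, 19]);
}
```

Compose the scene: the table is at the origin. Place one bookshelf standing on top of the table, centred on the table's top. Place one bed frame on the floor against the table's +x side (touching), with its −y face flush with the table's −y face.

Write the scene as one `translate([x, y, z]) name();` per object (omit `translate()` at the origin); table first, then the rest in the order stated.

table();
translate([435, 143, 754]) bookshelf();
translate([1578, 0, 0]) bed_frame();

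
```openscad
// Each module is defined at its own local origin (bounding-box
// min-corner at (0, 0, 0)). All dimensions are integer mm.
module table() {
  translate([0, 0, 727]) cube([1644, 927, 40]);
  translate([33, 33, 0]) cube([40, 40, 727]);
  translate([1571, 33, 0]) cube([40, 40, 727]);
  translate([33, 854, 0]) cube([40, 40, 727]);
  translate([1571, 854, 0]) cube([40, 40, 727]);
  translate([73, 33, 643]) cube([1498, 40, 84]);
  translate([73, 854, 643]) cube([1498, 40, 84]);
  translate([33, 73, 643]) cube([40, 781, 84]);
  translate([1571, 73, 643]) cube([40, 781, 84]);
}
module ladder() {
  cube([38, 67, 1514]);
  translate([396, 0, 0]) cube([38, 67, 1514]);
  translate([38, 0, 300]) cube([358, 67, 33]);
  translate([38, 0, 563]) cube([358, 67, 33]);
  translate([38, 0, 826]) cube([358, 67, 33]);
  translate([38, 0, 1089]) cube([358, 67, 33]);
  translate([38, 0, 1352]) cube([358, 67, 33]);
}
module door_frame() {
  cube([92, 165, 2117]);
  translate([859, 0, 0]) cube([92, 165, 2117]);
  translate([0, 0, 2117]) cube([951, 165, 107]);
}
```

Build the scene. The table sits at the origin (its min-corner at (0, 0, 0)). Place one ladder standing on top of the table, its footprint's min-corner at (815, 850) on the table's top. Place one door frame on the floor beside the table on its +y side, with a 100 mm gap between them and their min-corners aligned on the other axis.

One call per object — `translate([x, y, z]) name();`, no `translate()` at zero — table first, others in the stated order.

table();
translate([815, 850, 767]) ladder();
translate([0, 1027, 0]) door_frame();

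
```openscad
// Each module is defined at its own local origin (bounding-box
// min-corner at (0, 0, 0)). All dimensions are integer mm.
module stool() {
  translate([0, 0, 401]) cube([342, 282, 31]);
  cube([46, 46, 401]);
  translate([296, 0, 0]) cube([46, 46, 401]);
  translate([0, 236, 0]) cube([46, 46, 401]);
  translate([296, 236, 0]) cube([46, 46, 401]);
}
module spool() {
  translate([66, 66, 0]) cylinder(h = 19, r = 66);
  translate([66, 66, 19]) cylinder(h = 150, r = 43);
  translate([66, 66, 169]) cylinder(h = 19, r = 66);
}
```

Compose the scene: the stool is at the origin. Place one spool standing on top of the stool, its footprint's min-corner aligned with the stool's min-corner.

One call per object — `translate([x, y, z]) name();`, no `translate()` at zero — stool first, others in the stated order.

stool();
translate([0, 0, 432]) spool();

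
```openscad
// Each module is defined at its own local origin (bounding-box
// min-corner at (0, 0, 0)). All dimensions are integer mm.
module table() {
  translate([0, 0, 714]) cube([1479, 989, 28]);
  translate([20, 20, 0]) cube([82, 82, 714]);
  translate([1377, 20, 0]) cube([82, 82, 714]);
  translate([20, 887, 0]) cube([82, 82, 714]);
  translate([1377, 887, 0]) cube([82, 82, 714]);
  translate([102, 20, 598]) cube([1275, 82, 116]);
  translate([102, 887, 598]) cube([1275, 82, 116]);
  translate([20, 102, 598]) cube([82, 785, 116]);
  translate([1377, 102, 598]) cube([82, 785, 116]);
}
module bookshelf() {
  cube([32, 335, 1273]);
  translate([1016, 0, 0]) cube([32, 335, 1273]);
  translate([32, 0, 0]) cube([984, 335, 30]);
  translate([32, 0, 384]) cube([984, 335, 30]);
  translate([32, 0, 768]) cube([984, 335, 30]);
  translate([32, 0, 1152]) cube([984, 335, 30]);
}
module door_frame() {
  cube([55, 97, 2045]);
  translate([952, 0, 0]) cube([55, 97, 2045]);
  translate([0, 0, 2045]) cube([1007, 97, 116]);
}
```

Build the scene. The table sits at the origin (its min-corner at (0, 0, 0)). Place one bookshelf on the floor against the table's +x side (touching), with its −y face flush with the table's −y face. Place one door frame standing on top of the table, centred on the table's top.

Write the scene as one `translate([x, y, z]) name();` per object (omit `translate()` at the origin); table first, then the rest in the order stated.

table();
translate([1479, 0, 0]) bookshelf();
translate([236, 446, 742]) door_frame();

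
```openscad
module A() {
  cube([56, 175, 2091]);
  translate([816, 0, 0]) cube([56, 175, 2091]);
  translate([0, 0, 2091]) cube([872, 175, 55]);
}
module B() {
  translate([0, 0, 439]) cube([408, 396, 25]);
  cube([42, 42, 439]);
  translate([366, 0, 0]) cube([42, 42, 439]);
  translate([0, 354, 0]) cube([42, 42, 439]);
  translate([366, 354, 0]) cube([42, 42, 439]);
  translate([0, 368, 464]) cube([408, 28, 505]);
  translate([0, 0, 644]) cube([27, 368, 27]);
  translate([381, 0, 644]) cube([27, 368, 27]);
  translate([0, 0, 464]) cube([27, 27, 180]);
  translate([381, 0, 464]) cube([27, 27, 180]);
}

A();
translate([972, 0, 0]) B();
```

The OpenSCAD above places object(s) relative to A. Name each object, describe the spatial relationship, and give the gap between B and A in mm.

A is a door frame. B is a chair. The chair is on the floor beside the door frame on its +x side. The gap between the chair and the door frame is 100 mm.

The chair's nearest face is 100 mm from the door frame's +x face.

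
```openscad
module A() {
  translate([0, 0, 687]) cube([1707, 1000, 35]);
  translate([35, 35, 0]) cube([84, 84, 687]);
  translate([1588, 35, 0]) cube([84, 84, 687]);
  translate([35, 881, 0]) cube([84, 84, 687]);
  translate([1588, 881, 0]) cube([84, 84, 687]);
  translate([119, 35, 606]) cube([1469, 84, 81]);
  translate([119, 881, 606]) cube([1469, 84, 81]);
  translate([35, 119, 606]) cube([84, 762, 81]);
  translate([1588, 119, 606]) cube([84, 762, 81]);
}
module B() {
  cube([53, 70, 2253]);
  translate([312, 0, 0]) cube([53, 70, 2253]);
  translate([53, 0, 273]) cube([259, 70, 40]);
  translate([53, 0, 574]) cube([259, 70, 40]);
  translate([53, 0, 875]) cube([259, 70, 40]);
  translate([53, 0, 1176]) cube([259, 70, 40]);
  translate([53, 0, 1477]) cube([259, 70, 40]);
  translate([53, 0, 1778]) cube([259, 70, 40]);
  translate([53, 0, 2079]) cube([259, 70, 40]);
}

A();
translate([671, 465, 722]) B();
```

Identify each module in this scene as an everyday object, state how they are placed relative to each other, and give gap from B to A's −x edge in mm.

The ladder's min-x is at 671; the table's min-x is 0; gap = 671 mm.

A is a table. B is a ladder. The ladder is on top of the table, centred. The gap from the ladder to the table's −x edge is 671 mm.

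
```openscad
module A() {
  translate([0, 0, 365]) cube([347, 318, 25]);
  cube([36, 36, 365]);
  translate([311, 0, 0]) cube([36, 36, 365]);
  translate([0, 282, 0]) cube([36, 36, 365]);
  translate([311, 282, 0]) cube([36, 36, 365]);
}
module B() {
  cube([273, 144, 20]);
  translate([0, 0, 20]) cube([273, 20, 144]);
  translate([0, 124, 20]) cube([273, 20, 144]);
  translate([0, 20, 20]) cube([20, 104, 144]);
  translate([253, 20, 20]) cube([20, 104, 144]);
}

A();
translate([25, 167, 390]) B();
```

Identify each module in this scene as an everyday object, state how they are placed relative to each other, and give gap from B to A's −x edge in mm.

A is a stool. B is an open box. The open box is on top of the stool. The gap from the open box to the stool's −x edge is 25 mm.

The open box's min-x is at 25; the stool's min-x is 0; gap = 25 mm.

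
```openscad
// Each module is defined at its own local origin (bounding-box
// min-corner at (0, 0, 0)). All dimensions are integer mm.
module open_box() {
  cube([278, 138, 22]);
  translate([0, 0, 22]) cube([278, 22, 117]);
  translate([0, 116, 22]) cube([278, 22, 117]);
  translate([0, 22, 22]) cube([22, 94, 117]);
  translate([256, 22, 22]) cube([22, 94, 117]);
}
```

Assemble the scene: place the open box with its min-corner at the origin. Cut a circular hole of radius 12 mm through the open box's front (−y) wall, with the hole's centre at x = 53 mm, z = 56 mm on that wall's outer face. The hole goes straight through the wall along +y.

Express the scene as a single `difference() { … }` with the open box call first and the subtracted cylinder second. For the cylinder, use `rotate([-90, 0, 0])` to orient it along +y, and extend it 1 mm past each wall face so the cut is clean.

difference() {
  open_box();
  translate([53, -1, 56]) rotate([-90, 0, 0]) cylinder(h = 24, r = 12);
}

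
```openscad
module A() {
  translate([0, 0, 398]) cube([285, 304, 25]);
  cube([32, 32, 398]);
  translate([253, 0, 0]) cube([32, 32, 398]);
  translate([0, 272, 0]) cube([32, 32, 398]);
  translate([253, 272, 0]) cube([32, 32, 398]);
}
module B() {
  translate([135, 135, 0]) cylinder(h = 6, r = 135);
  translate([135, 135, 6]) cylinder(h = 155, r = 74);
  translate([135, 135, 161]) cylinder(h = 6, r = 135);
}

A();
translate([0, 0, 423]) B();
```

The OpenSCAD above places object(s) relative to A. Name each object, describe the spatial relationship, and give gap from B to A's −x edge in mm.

The spool's min-x is at 0; the stool's min-x is 0; gap = 0 mm.

A is a stool. B is a spool. The spool is on top of the stool. The gap from the spool to the stool's −x edge is 0 mm.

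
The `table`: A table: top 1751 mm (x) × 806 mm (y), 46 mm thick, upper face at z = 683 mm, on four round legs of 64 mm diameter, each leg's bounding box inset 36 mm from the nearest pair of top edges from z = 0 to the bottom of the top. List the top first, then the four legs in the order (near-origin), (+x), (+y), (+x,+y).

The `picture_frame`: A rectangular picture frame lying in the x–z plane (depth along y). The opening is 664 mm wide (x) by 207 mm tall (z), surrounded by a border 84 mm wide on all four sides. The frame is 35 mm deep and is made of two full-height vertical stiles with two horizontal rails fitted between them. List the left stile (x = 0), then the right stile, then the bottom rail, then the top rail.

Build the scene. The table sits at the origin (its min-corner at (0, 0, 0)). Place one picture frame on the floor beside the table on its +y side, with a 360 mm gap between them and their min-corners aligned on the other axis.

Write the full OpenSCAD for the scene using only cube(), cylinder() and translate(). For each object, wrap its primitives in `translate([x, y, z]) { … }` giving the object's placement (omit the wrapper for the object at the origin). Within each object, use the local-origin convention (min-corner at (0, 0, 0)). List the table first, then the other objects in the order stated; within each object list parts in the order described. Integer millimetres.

translate([0, 0, 637]) cube([1751, 806, 46]);
translate([68, 68, 0]) cylinder(h = 637, r = 32);
translate([1683, 68, 0]) cylinder(h = 637, r = 32);
translate([68, 738, 0]) cylinder(h = 637, r = 32);
translate([1683, 738, 0]) cylinder(h = 637, r = 32);
translate([0, 1166, 0]) {
  cube([84, 35, 375]);
  translate([748, 0, 0]) cube([84, 35, 375]);
  translate([84, 0, 0]) cube([664, 35, 84]);
  translate([84, 0, 291]) cube([664, 35, 84]);
}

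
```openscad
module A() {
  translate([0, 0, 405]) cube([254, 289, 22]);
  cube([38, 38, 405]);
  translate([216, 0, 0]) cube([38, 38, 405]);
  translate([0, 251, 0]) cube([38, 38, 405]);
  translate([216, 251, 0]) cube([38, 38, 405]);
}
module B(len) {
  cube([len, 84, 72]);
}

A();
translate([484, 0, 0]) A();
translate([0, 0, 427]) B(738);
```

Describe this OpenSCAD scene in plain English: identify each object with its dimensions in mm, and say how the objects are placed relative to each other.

A is a four-legged stool. The seat is a 254×289×22 mm slab whose top surface is at z = 427 mm; four square legs, each 38×38 mm in cross-section, run from the floor (z = 0) to the underside of the seat, each flush with a corner of the seat.

B is a rectangular beam 738 mm long (x), 84 mm deep (y), 72 mm thick (z).

The beam spans the tops of two stools placed 230 mm apart, resting at z = 427 mm.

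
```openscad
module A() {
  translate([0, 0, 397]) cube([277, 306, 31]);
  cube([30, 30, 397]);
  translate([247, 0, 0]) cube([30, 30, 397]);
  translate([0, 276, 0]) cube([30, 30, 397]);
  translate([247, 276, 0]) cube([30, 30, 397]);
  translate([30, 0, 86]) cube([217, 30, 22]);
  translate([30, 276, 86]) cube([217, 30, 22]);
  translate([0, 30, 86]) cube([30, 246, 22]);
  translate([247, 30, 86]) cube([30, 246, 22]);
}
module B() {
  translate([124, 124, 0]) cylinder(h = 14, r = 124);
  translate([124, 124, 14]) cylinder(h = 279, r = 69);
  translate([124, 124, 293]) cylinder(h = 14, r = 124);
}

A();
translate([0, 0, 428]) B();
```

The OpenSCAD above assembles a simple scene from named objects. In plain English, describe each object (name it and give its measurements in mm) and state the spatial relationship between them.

A is a simple wooden stool: a rectangular seat 277 mm (x) by 306 mm (y), 31 mm thick, top face at z = 428 mm, on four square legs, each 30×30 mm in cross-section. The legs rest on z = 0, each flush with a corner of the seat. Four stretchers, 30 mm wide and 22 mm tall, connect adjacent legs with their undersides at z = 86 mm, each running between the inner faces of the legs it joins and aligned with the legs' outer faces on the other axis.

B is a spool: two coaxial disc flanges of radius 124 mm and thickness 14 mm, joined by a core cylinder of radius 69 mm and height 279 mm. The lower flange rests on z = 0 and the three cylinders share a vertical axis.

The spool is on top of the stool.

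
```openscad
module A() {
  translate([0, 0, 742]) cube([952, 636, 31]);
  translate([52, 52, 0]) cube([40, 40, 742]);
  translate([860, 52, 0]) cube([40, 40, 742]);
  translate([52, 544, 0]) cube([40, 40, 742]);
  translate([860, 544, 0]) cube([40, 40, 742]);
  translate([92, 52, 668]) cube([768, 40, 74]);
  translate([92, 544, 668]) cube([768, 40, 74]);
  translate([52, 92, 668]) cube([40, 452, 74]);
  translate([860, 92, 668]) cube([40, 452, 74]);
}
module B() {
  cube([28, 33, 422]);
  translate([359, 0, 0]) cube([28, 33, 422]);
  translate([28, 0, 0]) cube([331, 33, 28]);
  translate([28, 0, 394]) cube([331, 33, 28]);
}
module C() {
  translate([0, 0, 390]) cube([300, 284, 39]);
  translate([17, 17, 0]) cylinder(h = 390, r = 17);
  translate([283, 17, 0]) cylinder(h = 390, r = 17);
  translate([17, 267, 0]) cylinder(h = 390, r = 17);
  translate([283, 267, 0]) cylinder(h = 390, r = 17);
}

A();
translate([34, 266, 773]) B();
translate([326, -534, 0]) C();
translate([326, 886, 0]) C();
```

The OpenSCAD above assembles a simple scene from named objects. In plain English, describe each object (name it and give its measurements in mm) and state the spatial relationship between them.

A is a rectangular dining table. The top is 952×636×31 mm with its upper surface at z = 773 mm. It stands on four 40×40 mm square legs, each inset 52 mm from the nearest pair of top edges, running from the floor to the underside of the top. Four apron rails, 40 mm thick and 74 mm tall, run between adjacent legs with their top edges flush with the underside of the top and their outer faces flush with the legs' outer faces.

B is a rectangular picture frame lying in the x–z plane (depth along y). The opening is 331 mm wide (x) by 366 mm tall (z), surrounded by a border 28 mm wide on all four sides. The frame is 33 mm deep and is made of two full-height vertical stiles with two horizontal rails fitted between them.

C is a four-legged stool. The seat is a 300×284×39 mm slab whose top surface is at z = 429 mm; four round legs, each 34 mm in diameter, run from the floor (z = 0) to the underside of the seat, each leg's axis is inset half a diameter from the nearest pair of seat edges (so the leg's bounding box is flush with the corner).

The picture frame is on top of the table. Two stools sit around the table at the −y, +y sides.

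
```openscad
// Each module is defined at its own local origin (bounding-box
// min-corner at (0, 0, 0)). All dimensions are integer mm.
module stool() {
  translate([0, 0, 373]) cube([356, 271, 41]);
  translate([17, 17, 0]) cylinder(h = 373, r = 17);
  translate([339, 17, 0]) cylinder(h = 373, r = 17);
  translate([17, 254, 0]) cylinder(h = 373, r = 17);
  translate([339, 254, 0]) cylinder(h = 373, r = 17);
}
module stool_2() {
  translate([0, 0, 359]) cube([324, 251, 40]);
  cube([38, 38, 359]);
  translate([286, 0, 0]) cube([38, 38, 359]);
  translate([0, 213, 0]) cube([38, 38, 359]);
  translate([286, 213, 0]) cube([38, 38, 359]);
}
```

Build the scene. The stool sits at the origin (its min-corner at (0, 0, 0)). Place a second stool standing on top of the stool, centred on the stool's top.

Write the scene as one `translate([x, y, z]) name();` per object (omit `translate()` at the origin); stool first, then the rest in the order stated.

stool();
translate([16, 10, 414]) stool_2();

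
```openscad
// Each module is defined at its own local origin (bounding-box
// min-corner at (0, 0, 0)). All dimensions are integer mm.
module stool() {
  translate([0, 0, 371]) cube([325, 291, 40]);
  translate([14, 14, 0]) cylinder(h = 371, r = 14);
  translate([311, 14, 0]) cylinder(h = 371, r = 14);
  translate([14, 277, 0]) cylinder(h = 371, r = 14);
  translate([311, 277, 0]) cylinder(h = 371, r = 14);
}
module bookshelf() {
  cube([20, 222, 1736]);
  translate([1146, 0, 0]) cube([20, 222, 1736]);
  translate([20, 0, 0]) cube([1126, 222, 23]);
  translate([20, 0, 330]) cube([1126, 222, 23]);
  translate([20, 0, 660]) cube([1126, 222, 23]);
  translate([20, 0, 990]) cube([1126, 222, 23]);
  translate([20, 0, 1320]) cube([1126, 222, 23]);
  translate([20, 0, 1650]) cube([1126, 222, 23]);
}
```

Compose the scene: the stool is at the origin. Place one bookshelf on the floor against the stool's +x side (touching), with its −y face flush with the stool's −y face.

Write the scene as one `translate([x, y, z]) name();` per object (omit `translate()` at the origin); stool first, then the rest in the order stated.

stool();
translate([325, 0, 0]) bookshelf();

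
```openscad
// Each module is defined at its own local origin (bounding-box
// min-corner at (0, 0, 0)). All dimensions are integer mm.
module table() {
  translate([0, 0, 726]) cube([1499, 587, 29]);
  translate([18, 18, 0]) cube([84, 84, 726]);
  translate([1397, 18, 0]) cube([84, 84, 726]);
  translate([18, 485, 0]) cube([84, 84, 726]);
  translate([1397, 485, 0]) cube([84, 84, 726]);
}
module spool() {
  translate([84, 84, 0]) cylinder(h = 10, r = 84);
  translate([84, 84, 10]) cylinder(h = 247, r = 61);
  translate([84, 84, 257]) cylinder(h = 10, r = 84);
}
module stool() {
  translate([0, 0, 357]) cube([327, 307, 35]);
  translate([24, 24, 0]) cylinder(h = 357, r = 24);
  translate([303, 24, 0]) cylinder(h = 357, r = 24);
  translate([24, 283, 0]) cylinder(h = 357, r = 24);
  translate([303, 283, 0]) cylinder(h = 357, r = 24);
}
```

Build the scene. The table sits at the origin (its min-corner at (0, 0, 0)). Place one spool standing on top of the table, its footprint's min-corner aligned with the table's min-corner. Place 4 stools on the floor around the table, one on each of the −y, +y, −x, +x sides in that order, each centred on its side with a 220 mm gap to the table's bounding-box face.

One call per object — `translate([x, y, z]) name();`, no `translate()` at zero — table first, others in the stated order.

table();
translate([0, 0, 755]) spool();
translate([586, -527, 0]) stool();
translate([586, 807, 0]) stool();
translate([-547, 140, 0]) stool();
translate([1719, 140, 0]) stool();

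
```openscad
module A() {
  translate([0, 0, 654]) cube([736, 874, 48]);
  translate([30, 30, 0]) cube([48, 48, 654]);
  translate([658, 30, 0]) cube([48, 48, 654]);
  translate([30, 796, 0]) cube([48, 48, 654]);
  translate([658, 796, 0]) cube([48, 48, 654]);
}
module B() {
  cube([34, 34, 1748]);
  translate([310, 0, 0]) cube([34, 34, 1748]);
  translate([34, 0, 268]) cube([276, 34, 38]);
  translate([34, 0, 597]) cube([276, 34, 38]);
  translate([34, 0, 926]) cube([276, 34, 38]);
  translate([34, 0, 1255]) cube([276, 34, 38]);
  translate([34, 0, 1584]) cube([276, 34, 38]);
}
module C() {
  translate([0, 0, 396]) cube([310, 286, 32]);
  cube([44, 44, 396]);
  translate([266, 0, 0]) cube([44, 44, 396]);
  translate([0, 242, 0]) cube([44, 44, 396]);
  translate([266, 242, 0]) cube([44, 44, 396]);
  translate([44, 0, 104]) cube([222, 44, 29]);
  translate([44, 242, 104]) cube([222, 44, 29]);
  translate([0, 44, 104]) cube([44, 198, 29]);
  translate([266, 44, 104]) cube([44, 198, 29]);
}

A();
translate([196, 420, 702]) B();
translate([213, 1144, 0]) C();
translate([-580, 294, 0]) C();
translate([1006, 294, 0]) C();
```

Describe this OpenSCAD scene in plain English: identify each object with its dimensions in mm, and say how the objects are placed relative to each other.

A is a table: top 736 mm (x) × 874 mm (y), 48 mm thick, upper face at z = 702 mm, on four 48×48 mm square legs, each inset 30 mm from the nearest pair of top edges, running from z = 0 to the bottom of the top.

B is a straight ladder. Two 34×34 mm vertical rails, 1748 mm tall, stand 344 mm apart (outside-to-outside) with their front faces coplanar on the −y side. 5 rungs, each 34 mm deep and 38 mm tall, span between the inner faces of the rails, front faces flush with the rails. The lowest rung's underside is at z = 268 mm and rungs are spaced 329 mm apart (underside to underside).

C is a four-legged stool. The seat is a 310×286×32 mm slab whose top surface is at z = 428 mm; four square legs, each 44×44 mm in cross-section, run from the floor (z = 0) to the underside of the seat, each flush with a corner of the seat. Four stretchers, 44 mm wide and 29 mm tall, connect adjacent legs with their undersides at z = 104 mm, each running between the inner faces of the legs it joins and aligned with the legs' outer faces on the other axis.

The ladder is on top of the table, centred. Three stools sit around the table at the +y, −x, +x sides.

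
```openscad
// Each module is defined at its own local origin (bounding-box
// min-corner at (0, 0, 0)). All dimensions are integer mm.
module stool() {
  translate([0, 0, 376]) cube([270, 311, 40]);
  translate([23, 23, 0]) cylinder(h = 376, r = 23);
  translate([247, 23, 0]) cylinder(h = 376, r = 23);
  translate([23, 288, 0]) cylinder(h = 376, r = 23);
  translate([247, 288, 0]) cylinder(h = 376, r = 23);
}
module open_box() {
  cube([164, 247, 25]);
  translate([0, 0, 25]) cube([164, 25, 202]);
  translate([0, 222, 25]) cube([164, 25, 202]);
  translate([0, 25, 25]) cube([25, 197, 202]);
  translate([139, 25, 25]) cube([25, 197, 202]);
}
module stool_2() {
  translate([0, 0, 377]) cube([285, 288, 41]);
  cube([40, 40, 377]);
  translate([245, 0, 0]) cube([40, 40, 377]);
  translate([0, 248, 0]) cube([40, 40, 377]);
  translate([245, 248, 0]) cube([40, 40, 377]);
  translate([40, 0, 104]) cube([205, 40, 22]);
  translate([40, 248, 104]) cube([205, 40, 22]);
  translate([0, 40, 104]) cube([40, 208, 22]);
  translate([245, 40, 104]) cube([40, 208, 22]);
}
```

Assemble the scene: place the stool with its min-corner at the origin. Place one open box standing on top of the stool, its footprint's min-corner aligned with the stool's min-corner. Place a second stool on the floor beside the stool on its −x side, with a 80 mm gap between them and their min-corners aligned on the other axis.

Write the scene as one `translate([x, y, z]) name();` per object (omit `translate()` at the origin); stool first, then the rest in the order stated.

stool();
translate([0, 0, 416]) open_box();
translate([-365, 0, 0]) stool_2();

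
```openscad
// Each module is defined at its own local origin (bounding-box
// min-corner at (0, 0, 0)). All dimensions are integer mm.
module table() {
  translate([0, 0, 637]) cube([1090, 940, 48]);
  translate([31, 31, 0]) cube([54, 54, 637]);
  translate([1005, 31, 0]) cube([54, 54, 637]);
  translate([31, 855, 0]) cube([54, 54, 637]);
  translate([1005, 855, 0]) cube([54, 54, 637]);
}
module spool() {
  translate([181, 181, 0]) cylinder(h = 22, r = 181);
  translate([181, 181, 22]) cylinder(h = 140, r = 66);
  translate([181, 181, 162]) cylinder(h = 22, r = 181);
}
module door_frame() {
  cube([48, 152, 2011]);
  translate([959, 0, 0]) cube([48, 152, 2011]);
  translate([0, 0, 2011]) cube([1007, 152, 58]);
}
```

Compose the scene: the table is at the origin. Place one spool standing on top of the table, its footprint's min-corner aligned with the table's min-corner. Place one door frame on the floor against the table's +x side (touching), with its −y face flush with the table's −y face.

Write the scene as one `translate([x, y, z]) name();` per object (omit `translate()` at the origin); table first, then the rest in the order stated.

table();
translate([0, 0, 685]) spool();
translate([1090, 0, 0]) door_frame();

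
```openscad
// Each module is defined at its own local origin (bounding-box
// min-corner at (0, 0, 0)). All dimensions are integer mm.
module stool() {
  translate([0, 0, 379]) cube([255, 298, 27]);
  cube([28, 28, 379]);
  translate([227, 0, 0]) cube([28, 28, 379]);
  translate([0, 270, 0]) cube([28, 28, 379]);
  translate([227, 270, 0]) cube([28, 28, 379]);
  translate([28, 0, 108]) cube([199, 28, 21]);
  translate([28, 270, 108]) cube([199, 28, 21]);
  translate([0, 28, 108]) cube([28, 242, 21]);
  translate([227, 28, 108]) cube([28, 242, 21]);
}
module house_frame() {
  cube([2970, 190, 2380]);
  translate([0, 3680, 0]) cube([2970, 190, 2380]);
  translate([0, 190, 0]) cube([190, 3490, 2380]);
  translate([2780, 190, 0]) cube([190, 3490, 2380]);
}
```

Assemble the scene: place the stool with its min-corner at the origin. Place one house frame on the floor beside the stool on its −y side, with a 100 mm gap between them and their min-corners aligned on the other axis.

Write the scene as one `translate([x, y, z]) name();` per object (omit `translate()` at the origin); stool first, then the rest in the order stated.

stool();
translate([0, -3970, 0]) house_frame();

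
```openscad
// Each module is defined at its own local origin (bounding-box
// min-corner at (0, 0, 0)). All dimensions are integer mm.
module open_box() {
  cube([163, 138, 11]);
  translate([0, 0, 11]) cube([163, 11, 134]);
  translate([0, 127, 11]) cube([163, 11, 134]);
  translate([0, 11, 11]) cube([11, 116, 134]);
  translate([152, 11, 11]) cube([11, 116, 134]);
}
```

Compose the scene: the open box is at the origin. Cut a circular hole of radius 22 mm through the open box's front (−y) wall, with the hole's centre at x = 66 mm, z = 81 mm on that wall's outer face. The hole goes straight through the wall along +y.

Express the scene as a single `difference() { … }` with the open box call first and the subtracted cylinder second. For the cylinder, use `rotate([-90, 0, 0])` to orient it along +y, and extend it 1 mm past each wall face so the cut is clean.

difference() {
  open_box();
  translate([66, -1, 81]) rotate([-90, 0, 0]) cylinder(h = 13, r = 22);
}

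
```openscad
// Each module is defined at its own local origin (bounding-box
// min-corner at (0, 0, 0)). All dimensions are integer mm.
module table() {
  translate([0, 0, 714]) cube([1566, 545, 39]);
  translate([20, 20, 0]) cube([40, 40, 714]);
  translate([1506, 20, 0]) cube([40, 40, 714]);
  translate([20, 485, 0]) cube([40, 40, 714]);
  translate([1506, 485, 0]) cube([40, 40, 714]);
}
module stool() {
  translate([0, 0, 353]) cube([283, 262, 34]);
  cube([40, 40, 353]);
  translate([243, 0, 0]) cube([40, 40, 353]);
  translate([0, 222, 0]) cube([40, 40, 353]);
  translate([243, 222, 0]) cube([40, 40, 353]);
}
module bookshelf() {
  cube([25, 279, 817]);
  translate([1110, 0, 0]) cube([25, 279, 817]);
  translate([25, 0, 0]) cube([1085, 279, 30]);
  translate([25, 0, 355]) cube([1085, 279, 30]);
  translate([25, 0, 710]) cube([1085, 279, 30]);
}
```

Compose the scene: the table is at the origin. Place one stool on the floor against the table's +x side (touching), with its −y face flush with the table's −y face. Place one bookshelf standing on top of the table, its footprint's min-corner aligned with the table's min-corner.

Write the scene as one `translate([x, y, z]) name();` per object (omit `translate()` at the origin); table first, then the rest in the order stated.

table();
translate([1566, 0, 0]) stool();
translate([0, 0, 753]) bookshelf();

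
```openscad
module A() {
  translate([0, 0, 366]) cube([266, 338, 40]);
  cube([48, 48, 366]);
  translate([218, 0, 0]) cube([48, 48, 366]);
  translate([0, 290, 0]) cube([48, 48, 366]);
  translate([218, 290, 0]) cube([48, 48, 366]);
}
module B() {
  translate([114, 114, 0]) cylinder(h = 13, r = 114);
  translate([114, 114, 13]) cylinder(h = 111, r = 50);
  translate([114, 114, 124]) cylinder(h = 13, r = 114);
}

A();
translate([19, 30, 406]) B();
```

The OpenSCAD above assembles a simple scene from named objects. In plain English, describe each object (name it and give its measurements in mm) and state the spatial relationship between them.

A is a simple wooden stool: a rectangular seat 266 mm (x) by 338 mm (y), 40 mm thick, top face at z = 406 mm, on four square legs, each 48×48 mm in cross-section. The legs rest on z = 0, each flush with a corner of the seat.

B is a spool: two coaxial disc flanges of radius 114 mm and thickness 13 mm, joined by a core cylinder of radius 50 mm and height 111 mm. The lower flange rests on z = 0 and the three cylinders share a vertical axis.

The spool is on top of the stool.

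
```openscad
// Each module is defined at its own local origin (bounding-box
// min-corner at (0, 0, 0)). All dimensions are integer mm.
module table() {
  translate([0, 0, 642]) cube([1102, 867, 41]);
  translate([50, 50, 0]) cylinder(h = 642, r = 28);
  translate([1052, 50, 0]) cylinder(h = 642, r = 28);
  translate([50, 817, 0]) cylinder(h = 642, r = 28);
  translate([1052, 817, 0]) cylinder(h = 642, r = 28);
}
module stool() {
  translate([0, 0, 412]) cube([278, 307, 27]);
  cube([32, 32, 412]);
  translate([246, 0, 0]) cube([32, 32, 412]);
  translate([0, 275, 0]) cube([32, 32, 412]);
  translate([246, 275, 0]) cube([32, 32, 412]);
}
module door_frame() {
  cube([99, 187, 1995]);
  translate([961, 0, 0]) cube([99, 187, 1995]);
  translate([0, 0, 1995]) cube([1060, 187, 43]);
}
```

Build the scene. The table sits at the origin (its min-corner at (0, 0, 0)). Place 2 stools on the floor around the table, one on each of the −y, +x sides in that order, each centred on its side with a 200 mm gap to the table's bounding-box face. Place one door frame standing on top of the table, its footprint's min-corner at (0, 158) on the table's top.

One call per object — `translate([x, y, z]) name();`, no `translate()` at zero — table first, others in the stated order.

table();
translate([412, -507, 0]) stool();
translate([1302, 280, 0]) stool();
translate([0, 158, 683]) door_frame();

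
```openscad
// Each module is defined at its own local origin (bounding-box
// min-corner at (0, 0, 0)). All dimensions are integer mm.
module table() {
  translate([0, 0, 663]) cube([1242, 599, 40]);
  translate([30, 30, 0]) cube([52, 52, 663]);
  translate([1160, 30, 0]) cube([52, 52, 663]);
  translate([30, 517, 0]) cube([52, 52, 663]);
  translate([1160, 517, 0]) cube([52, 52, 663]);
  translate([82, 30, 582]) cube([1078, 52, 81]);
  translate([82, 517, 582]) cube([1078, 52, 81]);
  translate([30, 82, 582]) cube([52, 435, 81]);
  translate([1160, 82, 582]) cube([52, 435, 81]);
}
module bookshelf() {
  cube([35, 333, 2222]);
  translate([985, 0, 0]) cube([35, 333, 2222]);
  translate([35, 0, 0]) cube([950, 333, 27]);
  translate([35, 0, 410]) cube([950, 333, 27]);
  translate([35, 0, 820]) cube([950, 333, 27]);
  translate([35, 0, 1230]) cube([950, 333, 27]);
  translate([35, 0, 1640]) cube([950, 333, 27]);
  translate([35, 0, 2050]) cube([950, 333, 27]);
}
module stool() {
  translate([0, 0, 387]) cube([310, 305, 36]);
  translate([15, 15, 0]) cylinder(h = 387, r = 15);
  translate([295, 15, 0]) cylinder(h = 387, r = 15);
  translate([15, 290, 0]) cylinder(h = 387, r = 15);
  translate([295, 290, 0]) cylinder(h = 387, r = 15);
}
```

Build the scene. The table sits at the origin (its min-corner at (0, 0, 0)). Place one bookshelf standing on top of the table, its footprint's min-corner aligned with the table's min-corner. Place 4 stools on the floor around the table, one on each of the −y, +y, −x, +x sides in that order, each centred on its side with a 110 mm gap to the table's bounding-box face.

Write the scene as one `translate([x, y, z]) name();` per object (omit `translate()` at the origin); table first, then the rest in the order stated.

table();
translate([0, 0, 703]) bookshelf();
translate([466, -415, 0]) stool();
translate([466, 709, 0]) stool();
translate([-420, 147, 0]) stool();
translate([1352, 147, 0]) stool();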